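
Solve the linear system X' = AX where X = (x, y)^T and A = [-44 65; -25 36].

x(t) = 3c_1e^(-4t)sin(5t) - 2c_1e^(-4t)cos(5t) - 2c_2e^(-4t)sin(5t) - 3c_2e^(-4t)cos(5t), y(t) = 2c_1e^(-4t)sin(5t) - c_1e^(-4t)cos(5t) - c_2e^(-4t)sin(5t) - 2c_2e^(-4t)cos(5t)

Coefficient matrix A = [[-44, 65], [-25, 36]].
Characteristic polynomial det(A - λI) = λ^2 + 8λ + 41 = 0.
Eigenvalues λ = -4 ± 5i (complex conjugate pair).
For λ=-4+5i: an eigenvector is (-2,-1) - i(3,2) = (-2 - 3i, -1 - 2i).
A real fundamental pair from Re and Im of e^((-4+5i)t)v: X_1 = e^(-4t)(cos(5t)·(-2,-1) + sin(5t)·(3,2)), X_2 = e^(-4t)(sin(5t)·(-2,-1) - cos(5t)·(3,2)).
General solution: c_1X_1 + c_2X_2.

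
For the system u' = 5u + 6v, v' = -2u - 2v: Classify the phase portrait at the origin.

A = [[5,6],[-2,-2]]; det(A-λI) = λ^2 - 3λ + 2.
λ = 2, 1: both positive.

unstable node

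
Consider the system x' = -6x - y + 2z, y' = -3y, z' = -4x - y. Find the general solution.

Coefficient matrix A = [[-6, -1, 2], [0, -3, 0], [-4, -1, 0]].
det(A - λI) = 0 gives eigenvalues λ = -2, -3, -4.
For λ=-2: eigenvector (-1,0,-2).
For λ=-3: eigenvector (-1,1,-1).
For λ=-4: eigenvector (1,0,1).
General solution: C_1e^(-2t)(-1,0,-2) + C_2e^(-3t)(-1,1,-1) + C_3e^(-4t)(1,0,1).

x(t) = -C_1e^(-2t) - C_2e^(-3t) + C_3e^(-4t), y(t) = C_2e^(-3t), z(t) = -2C_1e^(-2t) - C_2e^(-3t) + C_3e^(-4t)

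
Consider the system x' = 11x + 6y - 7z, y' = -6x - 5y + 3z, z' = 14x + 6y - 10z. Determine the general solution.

Coefficient matrix A = [[11, 6, -7], [-6, -5, 3], [14, 6, -10]].
det(A - λI) = 0 gives eigenvalues λ = -2, 1, -3.
For λ=-2: eigenvector (-1,1,-1).
For λ=1: eigenvector (-2,1,-2).
For λ=-3: eigenvector (1,0,2).
General solution: c_1e^(-2t)(-1,1,-1) + c_2e^(t)(-2,1,-2) + c_3e^(-3t)(1,0,2).

x(t) = -c_1e^(-2t) - 2c_2e^(t) + c_3e^(-3t), y(t) = c_1e^(-2t) + c_2e^(t), z(t) = -c_1e^(-2t) - 2c_2e^(t) + 2c_3e^(-3t)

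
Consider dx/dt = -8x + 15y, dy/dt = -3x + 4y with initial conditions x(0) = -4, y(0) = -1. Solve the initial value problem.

Coefficient matrix A = [[-8, 15], [-3, 4]].
Characteristic polynomial det(A - λI) = λ^2 + 4λ + 13 = 0.
Eigenvalues λ = -2 ± 3i (complex conjugate pair).
For λ=-2+3i: an eigenvector is (-2,-1) - i(-1,0) = (-2 + i, -1).
A real fundamental pair from Re and Im of e^((-2+3i)t)v: X_1 = e^(-2t)(cos(3t)·(-2,-1) + sin(3t)·(-1,0)), X_2 = e^(-2t)(sin(3t)·(-2,-1) - cos(3t)·(-1,0)).
General solution: c_1X_1 + c_2X_2.
Applying x(0)=-4, y(0)=-1 gives c_1=1, c_2=-2.

x(t) = 3e^(-2t)sin(3t) - 4e^(-2t)cos(3t), y(t) = 2e^(-2t)sin(3t) - e^(-2t)cos(3t)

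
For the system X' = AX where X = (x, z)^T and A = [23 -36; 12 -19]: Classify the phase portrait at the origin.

A = [[23,-36],[12,-19]]; det(A-λI) = λ^2 - 4λ - 5.
λ = -1, 5: opposite signs.

saddle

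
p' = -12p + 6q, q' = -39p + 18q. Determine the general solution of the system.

Coefficient matrix A = [[-12, 6], [-39, 18]].
Characteristic polynomial det(A - λI) = λ^2 - 6λ + 18 = 0.
Eigenvalues λ = 3 ± 3i (complex conjugate pair).
For λ=3+3i: an eigenvector is (1,2) - i(-1,-3) = (1 + i, 2 + 3i).
A real fundamental pair from Re and Im of e^((3+3i)t)v: X_1 = e^(3t)(cos(3t)·(1,2) + sin(3t)·(-1,-3)), X_2 = e^(3t)(sin(3t)·(1,2) - cos(3t)·(-1,-3)).
General solution: C_1X_1 + C_2X_2.

p(t) = -C_1e^(3t)sin(3t) + C_1e^(3t)cos(3t) + C_2e^(3t)sin(3t) + C_2e^(3t)cos(3t), q(t) = -3C_1e^(3t)sin(3t) + 2C_1e^(3t)cos(3t) + 2C_2e^(3t)sin(3t) + 3C_2e^(3t)cos(3t)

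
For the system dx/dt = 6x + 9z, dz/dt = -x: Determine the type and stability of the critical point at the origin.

A = [[6,9],[-1,0]]; det(A-λI) = λ^2 - 6λ + 9.
repeated λ = 3 with a single eigenvector.

unstable improper node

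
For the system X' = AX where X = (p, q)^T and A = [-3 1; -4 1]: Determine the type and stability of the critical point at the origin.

A = [[-3,1],[-4,1]]; det(A-λI) = λ^2 + 2λ + 1.
repeated λ = -1 with a single eigenvector.

stable improper node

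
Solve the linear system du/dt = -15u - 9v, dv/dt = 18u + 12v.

u(t) = c_1e^(-6t) + c_2e^(3t), v(t) = -c_1e^(-6t) - 2c_2e^(3t)

Coefficient matrix A = [[-15, -9], [18, 12]].
Characteristic polynomial det(A - λI) = λ^2 + 3λ - 18 = 0.
Eigenvalues λ = -6, 3.
For λ=-6: (A-λI) row 1 is [-9, -9], so an eigenvector is (1, -1).
For λ=3: (A-λI) row 1 is [-18, -9], so an eigenvector is (1, -2).
General solution: c_1e^(-6t)(1,-1) + c_2e^(3t)(1,-2).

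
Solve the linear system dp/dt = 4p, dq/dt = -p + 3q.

Coefficient matrix A = [[4, 0], [-1, 3]].
Characteristic polynomial det(A - λI) = λ^2 - 7λ + 12 = 0.
Eigenvalues λ = 4, 3.
For λ=4: (A-λI) row 2 is [-1, -1], so an eigenvector is (-1, 1).
For λ=3: (A-λI) row 1 is [1, 0], so an eigenvector is (0, -1).
General solution: c_1e^(4t)(-1,1) + c_2e^(3t)(0,-1).

p(t) = -c_1e^(4t), q(t) = c_1e^(4t) - c_2e^(3t)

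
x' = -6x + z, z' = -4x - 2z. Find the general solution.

Coefficient matrix A = [[-6, 1], [-4, -2]].
Characteristic polynomial det(A - λI) = λ^2 + 8λ + 16 = 0.
Single eigenvalue λ = -4 with algebraic multiplicity 2.
Eigenvector v = (-1,-2); generalized eigenvector w with (A-λI)w=v is (0,-1).
General solution: e^(-4t)[c_1·v + c_2·(t·v + w)].

x(t) = -c_1e^(-4t) - c_2te^(-4t), z(t) = -2c_1e^(-4t) - 2c_2te^(-4t) - c_2e^(-4t)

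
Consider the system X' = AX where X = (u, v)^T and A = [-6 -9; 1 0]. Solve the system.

u(t) = -3C_1e^(-3t) - 3C_2te^(-3t) + C_2e^(-3t), v(t) = C_1e^(-3t) + C_2te^(-3t)

Coefficient matrix A = [[-6, -9], [1, 0]].
Characteristic polynomial det(A - λI) = λ^2 + 6λ + 9 = 0.
Single eigenvalue λ = -3 with algebraic multiplicity 2.
Eigenvector v = (-3,1); generalized eigenvector w with (A-λI)w=v is (1,0).
General solution: e^(-3t)[C_1·v + C_2·(t·v + w)].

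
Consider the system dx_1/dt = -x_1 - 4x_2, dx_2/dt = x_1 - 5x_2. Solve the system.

Coefficient matrix A = [[-1, -4], [1, -5]].
Characteristic polynomial det(A - λI) = λ^2 + 6λ + 9 = 0.
Single eigenvalue λ = -3 with algebraic multiplicity 2.
Eigenvector v = (2,1); generalized eigenvector w with (A-λI)w=v is (1,0).
General solution: e^(-3t)[K_1·v + K_2·(t·v + w)].

x_1(t) = 2K_1e^(-3t) + 2K_2te^(-3t) + K_2e^(-3t), x_2(t) = K_1e^(-3t) + K_2te^(-3t)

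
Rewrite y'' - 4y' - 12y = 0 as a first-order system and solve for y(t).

y(t) = C_1e^(6t) + C_2e^(-2t)

Let x_1 = y, x_2 = y'. Then x_1' = x_2 and x_2' = 12x_1 + 4x_2.
A = [[0,1],[12,4]]; det(A-λI) = λ^2 - 4λ - 12.
Eigenvalues λ = 6, -2 with eigenvectors (1,6), (1,-2).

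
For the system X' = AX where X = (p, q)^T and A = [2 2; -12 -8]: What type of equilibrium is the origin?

stable node

A = [[2,2],[-12,-8]]; det(A-λI) = λ^2 + 6λ + 8.
λ = -4, -2: both negative.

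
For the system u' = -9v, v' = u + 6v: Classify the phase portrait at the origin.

A = [[0,-9],[1,6]]; det(A-λI) = λ^2 - 6λ + 9.
repeated λ = 3 with a single eigenvector.

unstable improper node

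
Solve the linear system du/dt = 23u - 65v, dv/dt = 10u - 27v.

Coefficient matrix A = [[23, -65], [10, -27]].
Characteristic polynomial det(A - λI) = λ^2 + 4λ + 29 = 0.
Eigenvalues λ = -2 ± 5i (complex conjugate pair).
For λ=-2+5i: an eigenvector is (-3,-1) - i(-2,-1) = (-3 + 2i, -1 + i).
A real fundamental pair from Re and Im of e^((-2+5i)t)v: X_1 = e^(-2t)(cos(5t)·(-3,-1) + sin(5t)·(-2,-1)), X_2 = e^(-2t)(sin(5t)·(-3,-1) - cos(5t)·(-2,-1)).
General solution: c_1X_1 + c_2X_2.

u(t) = -2c_1e^(-2t)sin(5t) - 3c_1e^(-2t)cos(5t) - 3c_2e^(-2t)sin(5t) + 2c_2e^(-2t)cos(5t), v(t) = -c_1e^(-2t)sin(5t) - c_1e^(-2t)cos(5t) - c_2e^(-2t)sin(5t) + c_2e^(-2t)cos(5t)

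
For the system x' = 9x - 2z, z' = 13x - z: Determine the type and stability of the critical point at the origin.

A = [[9,-2],[13,-1]]; det(A-λI) = λ^2 - 8λ + 17.
λ = 4 ± i: positive real part.

unstable spiral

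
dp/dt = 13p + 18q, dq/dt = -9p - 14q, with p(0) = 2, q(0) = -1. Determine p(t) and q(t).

p(t) = 2e^(4t), q(t) = -e^(4t)

Coefficient matrix A = [[13, 18], [-9, -14]].
Characteristic polynomial det(A - λI) = λ^2 + λ - 20 = 0.
Eigenvalues λ = 4, -5.
For λ=4: (A-λI) row 1 is [9, 18], so an eigenvector is (2, -1).
For λ=-5: (A-λI) row 1 is [18, 18], so an eigenvector is (-1, 1).
General solution: C_1e^(4t)(2,-1) + C_2e^(-5t)(-1,1).
Applying p(0)=2, q(0)=-1 gives C_1=1, C_2=0.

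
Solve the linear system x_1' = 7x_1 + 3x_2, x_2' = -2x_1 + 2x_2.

x_1(t) = C_1e^(4t) - 3C_2e^(5t), x_2(t) = -C_1e^(4t) + 2C_2e^(5t)

Coefficient matrix A = [[7, 3], [-2, 2]].
Characteristic polynomial det(A - λI) = λ^2 - 9λ + 20 = 0.
Eigenvalues λ = 4, 5.
For λ=4: (A-λI) row 1 is [3, 3], so an eigenvector is (1, -1).
For λ=5: (A-λI) row 1 is [2, 3], so an eigenvector is (-3, 2).
General solution: C_1e^(4t)(1,-1) + C_2e^(5t)(-3,2).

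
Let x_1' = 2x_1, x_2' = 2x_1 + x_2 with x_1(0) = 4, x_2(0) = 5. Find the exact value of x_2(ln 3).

63

A = [[2,0],[2,1]]; eigenvalues λ = 1, 2.
Eigenvectors: (0,-1) for λ=1, (1,2) for λ=2.
From the initial condition, c_1 = 3, c_2 = 4.
x_2(ln 3) = (3)(3^1)(-1) + (4)(3^2)(2) = 63.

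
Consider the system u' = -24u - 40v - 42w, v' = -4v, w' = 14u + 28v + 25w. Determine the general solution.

u(t) = -3C_1e^(4t) - 2C_2e^(-3t) - 2C_3e^(-4t), v(t) = C_3e^(-4t), w(t) = 2C_1e^(4t) + C_2e^(-3t)

Coefficient matrix A = [[-24, -40, -42], [0, -4, 0], [14, 28, 25]].
det(A - λI) = 0 gives eigenvalues λ = 4, -3, -4.
For λ=4: eigenvector (-3,0,2).
For λ=-3: eigenvector (-2,0,1).
For λ=-4: eigenvector (-2,1,0).
General solution: C_1e^(4t)(-3,0,2) + C_2e^(-3t)(-2,0,1) + C_3e^(-4t)(-2,1,0).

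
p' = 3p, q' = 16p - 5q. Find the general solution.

p(t) = -C_1e^(3t), q(t) = -2C_1e^(3t) + C_2e^(-5t)

Coefficient matrix A = [[3, 0], [16, -5]].
Characteristic polynomial det(A - λI) = λ^2 + 2λ - 15 = 0.
Eigenvalues λ = 3, -5.
For λ=3: (A-λI) row 2 is [16, -8], so an eigenvector is (-1, -2).
For λ=-5: (A-λI) row 1 is [8, 0], so an eigenvector is (0, 1).
General solution: C_1e^(3t)(-1,-2) + C_2e^(-5t)(0,1).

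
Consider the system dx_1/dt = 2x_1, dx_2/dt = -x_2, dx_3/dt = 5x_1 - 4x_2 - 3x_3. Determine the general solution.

Coefficient matrix A = [[2, 0, 0], [0, -1, 0], [5, -4, -3]].
det(A - λI) = 0 gives eigenvalues λ = 2, -3, -1.
For λ=2: eigenvector (1,0,1).
For λ=-3: eigenvector (0,0,1).
For λ=-1: eigenvector (0,1,-2).
General solution: c_1e^(2t)(1,0,1) + c_2e^(-3t)(0,0,1) + c_3e^(-t)(0,1,-2).

x_1(t) = c_1e^(2t), x_2(t) = c_3e^(-t), x_3(t) = c_1e^(2t) + c_2e^(-3t) - 2c_3e^(-t)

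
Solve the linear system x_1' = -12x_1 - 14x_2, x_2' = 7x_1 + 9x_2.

Coefficient matrix A = [[-12, -14], [7, 9]].
Characteristic polynomial det(A - λI) = λ^2 + 3λ - 10 = 0.
Eigenvalues λ = 2, -5.
For λ=2: (A-λI) row 1 is [-14, -14], so an eigenvector is (-1, 1).
For λ=-5: (A-λI) row 1 is [-7, -14], so an eigenvector is (2, -1).
General solution: C_1e^(2t)(-1,1) + C_2e^(-5t)(2,-1).

x_1(t) = -C_1e^(2t) + 2C_2e^(-5t), x_2(t) = C_1e^(2t) - C_2e^(-5t)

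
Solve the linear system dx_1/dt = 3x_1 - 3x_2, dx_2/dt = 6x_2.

Coefficient matrix A = [[3, -3], [0, 6]].
Characteristic polynomial det(A - λI) = λ^2 - 9λ + 18 = 0.
Eigenvalues λ = 6, 3.
For λ=6: (A-λI) row 1 is [-3, -3], so an eigenvector is (-1, 1).
For λ=3: (A-λI) row 1 is [0, -3], so an eigenvector is (1, 0).
General solution: K_1e^(6t)(-1,1) + K_2e^(3t)(1,0).

x_1(t) = -K_1e^(6t) + K_2e^(3t), x_2(t) = K_1e^(6t)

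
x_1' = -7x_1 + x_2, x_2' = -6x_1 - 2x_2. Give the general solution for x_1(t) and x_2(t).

Coefficient matrix A = [[-7, 1], [-6, -2]].
Characteristic polynomial det(A - λI) = λ^2 + 9λ + 20 = 0.
Eigenvalues λ = -4, -5.
For λ=-4: (A-λI) row 1 is [-3, 1], so an eigenvector is (1, 3).
For λ=-5: (A-λI) row 1 is [-2, 1], so an eigenvector is (-1, -2).
General solution: C_1e^(-4t)(1,3) + C_2e^(-5t)(-1,-2).

x_1(t) = C_1e^(-4t) - C_2e^(-5t), x_2(t) = 3C_1e^(-4t) - 2C_2e^(-5t)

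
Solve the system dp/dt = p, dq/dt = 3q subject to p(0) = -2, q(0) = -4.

p(t) = -2e^(t), q(t) = -4e^(3t)

Coefficient matrix A = [[1, 0], [0, 3]].
Characteristic polynomial det(A - λI) = λ^2 - 4λ + 3 = 0.
Eigenvalues λ = 3, 1.
For λ=3: (A-λI) row 1 is [-2, 0], so an eigenvector is (0, 1).
For λ=1: (A-λI) row 2 is [0, 2], so an eigenvector is (-1, 0).
General solution: C_1e^(3t)(0,1) + C_2e^(t)(-1,0).
Applying p(0)=-2, q(0)=-4 gives C_1=-4, C_2=2.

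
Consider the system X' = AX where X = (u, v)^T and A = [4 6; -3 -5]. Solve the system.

Coefficient matrix A = [[4, 6], [-3, -5]].
Characteristic polynomial det(A - λI) = λ^2 + λ - 2 = 0.
Eigenvalues λ = 1, -2.
For λ=1: (A-λI) row 1 is [3, 6], so an eigenvector is (2, -1).
For λ=-2: (A-λI) row 1 is [6, 6], so an eigenvector is (-1, 1).
General solution: c_1e^(t)(2,-1) + c_2e^(-2t)(-1,1).

u(t) = 2c_1e^(t) - c_2e^(-2t), v(t) = -c_1e^(t) + c_2e^(-2t)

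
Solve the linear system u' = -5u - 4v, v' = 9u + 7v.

u(t) = -2c_1e^(t) - 2c_2te^(t) + c_2e^(t), v(t) = 3c_1e^(t) + 3c_2te^(t) - c_2e^(t)

Coefficient matrix A = [[-5, -4], [9, 7]].
Characteristic polynomial det(A - λI) = λ^2 - 2λ + 1 = 0.
Single eigenvalue λ = 1 with algebraic multiplicity 2.
Eigenvector v = (-2,3); generalized eigenvector w with (A-λI)w=v is (1,-1).
General solution: e^(t)[c_1·v + c_2·(t·v + w)].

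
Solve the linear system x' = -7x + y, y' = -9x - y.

x(t) = -K_1e^(-4t) - K_2te^(-4t) + K_2e^(-4t), y(t) = -3K_1e^(-4t) - 3K_2te^(-4t) + 2K_2e^(-4t)

Coefficient matrix A = [[-7, 1], [-9, -1]].
Characteristic polynomial det(A - λI) = λ^2 + 8λ + 16 = 0.
Single eigenvalue λ = -4 with algebraic multiplicity 2.
Eigenvector v = (-1,-3); generalized eigenvector w with (A-λI)w=v is (1,2).
General solution: e^(-4t)[K_1·v + K_2·(t·v + w)].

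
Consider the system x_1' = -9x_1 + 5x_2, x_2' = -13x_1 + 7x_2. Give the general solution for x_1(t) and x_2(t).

Coefficient matrix A = [[-9, 5], [-13, 7]].
Characteristic polynomial det(A - λI) = λ^2 + 2λ + 2 = 0.
Eigenvalues λ = -1 ± i (complex conjugate pair).
For λ=-1+i: an eigenvector is (-1,-2) - i(-2,-3) = (-1 + 2i, -2 + 3i).
A real fundamental pair from Re and Im of e^((-1+i)t)v: X_1 = e^(-t)(cos(t)·(-1,-2) + sin(t)·(-2,-3)), X_2 = e^(-t)(sin(t)·(-1,-2) - cos(t)·(-2,-3)).
General solution: K_1X_1 + K_2X_2.

x_1(t) = -2K_1e^(-t)sin(t) - K_1e^(-t)cos(t) - K_2e^(-t)sin(t) + 2K_2e^(-t)cos(t), x_2(t) = -3K_1e^(-t)sin(t) - 2K_1e^(-t)cos(t) - 2K_2e^(-t)sin(t) + 3K_2e^(-t)cos(t)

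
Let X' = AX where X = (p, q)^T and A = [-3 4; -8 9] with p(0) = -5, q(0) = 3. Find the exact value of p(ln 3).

A = [[-3,4],[-8,9]]; eigenvalues λ = 5, 1.
Eigenvectors: (-1,-2) for λ=5, (1,1) for λ=1.
From the initial condition, c_1 = -8, c_2 = -13.
p(ln 3) = (-8)(3^5)(-1) + (-13)(3^1)(1) = 1905.

1905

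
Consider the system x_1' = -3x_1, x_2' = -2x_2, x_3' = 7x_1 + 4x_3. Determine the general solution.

Coefficient matrix A = [[-3, 0, 0], [0, -2, 0], [7, 0, 4]].
det(A - λI) = 0 gives eigenvalues λ = 4, -2, -3.
For λ=4: eigenvector (0,0,1).
For λ=-2: eigenvector (0,1,0).
For λ=-3: eigenvector (1,0,-1).
General solution: c_1e^(4t)(0,0,1) + c_2e^(-2t)(0,1,0) + c_3e^(-3t)(1,0,-1).

x_1(t) = c_3e^(-3t), x_2(t) = c_2e^(-2t), x_3(t) = c_1e^(4t) - c_3e^(-3t)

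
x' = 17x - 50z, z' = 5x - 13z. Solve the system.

Coefficient matrix A = [[17, -50], [5, -13]].
Characteristic polynomial det(A - λI) = λ^2 - 4λ + 29 = 0.
Eigenvalues λ = 2 ± 5i (complex conjugate pair).
For λ=2+5i: an eigenvector is (3,1) - i(-1,0) = (3 + i, 1).
A real fundamental pair from Re and Im of e^((2+5i)t)v: X_1 = e^(2t)(cos(5t)·(3,1) + sin(5t)·(-1,0)), X_2 = e^(2t)(sin(5t)·(3,1) - cos(5t)·(-1,0)).
General solution: c_1X_1 + c_2X_2.

x(t) = -c_1e^(2t)sin(5t) + 3c_1e^(2t)cos(5t) + 3c_2e^(2t)sin(5t) + c_2e^(2t)cos(5t), z(t) = c_1e^(2t)cos(5t) + c_2e^(2t)sin(5t)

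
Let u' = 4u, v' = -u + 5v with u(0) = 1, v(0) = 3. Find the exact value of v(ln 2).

80

A = [[4,0],[-1,5]]; eigenvalues λ = 5, 4.
Eigenvectors: (0,-1) for λ=5, (1,1) for λ=4.
From the initial condition, c_1 = -2, c_2 = 1.
v(ln 2) = (-2)(2^5)(-1) + (1)(2^4)(1) = 80.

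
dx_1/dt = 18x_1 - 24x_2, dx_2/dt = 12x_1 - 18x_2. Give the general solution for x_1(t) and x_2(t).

Coefficient matrix A = [[18, -24], [12, -18]].
Characteristic polynomial det(A - λI) = λ^2 - 36 = 0.
Eigenvalues λ = -6, 6.
For λ=-6: (A-λI) row 1 is [24, -24], so an eigenvector is (1, 1).
For λ=6: (A-λI) row 1 is [12, -24], so an eigenvector is (-2, -1).
General solution: C_1e^(-6t)(1,1) + C_2e^(6t)(-2,-1).

x_1(t) = C_1e^(-6t) - 2C_2e^(6t), x_2(t) = C_1e^(-6t) - C_2e^(6t)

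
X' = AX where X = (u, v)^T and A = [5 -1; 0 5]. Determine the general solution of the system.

Coefficient matrix A = [[5, -1], [0, 5]].
Characteristic polynomial det(A - λI) = λ^2 - 10λ + 25 = 0.
Single eigenvalue λ = 5 with algebraic multiplicity 2.
Eigenvector v = (-1,0); generalized eigenvector w with (A-λI)w=v is (-3,1).
General solution: e^(5t)[C_1·v + C_2·(t·v + w)].

u(t) = -C_1e^(5t) - C_2te^(5t) - 3C_2e^(5t), v(t) = C_2e^(5t)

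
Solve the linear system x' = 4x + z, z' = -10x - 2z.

x(t) = K_1e^(t)sin(t) - K_2e^(t)cos(t), z(t) = -3K_1e^(t)sin(t) + K_1e^(t)cos(t) + K_2e^(t)sin(t) + 3K_2e^(t)cos(t)

Coefficient matrix A = [[4, 1], [-10, -2]].
Characteristic polynomial det(A - λI) = λ^2 - 2λ + 2 = 0.
Eigenvalues λ = 1 ± i (complex conjugate pair).
For λ=1+i: an eigenvector is (0,1) - i(1,-3) = (0 - i, 1 + 3i).
A real fundamental pair from Re and Im of e^((1+i)t)v: X_1 = e^(t)(cos(t)·(0,1) + sin(t)·(1,-3)), X_2 = e^(t)(sin(t)·(0,1) - cos(t)·(1,-3)).
General solution: K_1X_1 + K_2X_2.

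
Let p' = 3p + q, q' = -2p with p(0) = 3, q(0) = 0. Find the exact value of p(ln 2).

A = [[3,1],[-2,0]]; eigenvalues λ = 1, 2.
Eigenvectors: (-1,2) for λ=1, (1,-1) for λ=2.
From the initial condition, c_1 = 3, c_2 = 6.
p(ln 2) = (3)(2^1)(-1) + (6)(2^2)(1) = 18.

18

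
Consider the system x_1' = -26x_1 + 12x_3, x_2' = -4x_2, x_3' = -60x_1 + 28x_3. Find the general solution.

x_1(t) = c_1e^(-2t) + 2c_3e^(4t), x_2(t) = c_2e^(-4t), x_3(t) = 2c_1e^(-2t) + 5c_3e^(4t)

Coefficient matrix A = [[-26, 0, 12], [0, -4, 0], [-60, 0, 28]].
det(A - λI) = 0 gives eigenvalues λ = -2, -4, 4.
For λ=-2: eigenvector (1,0,2).
For λ=-4: eigenvector (0,1,0).
For λ=4: eigenvector (2,0,5).
General solution: c_1e^(-2t)(1,0,2) + c_2e^(-4t)(0,1,0) + c_3e^(4t)(2,0,5).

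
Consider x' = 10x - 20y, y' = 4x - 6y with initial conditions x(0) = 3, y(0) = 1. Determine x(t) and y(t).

Coefficient matrix A = [[10, -20], [4, -6]].
Characteristic polynomial det(A - λI) = λ^2 - 4λ + 20 = 0.
Eigenvalues λ = 2 ± 4i (complex conjugate pair).
For λ=2+4i: an eigenvector is (1,0) - i(2,1) = (1 - 2i, 0 - i).
A real fundamental pair from Re and Im of e^((2+4i)t)v: X_1 = e^(2t)(cos(4t)·(1,0) + sin(4t)·(2,1)), X_2 = e^(2t)(sin(4t)·(1,0) - cos(4t)·(2,1)).
General solution: c_1X_1 + c_2X_2.
Applying x(0)=3, y(0)=1 gives c_1=1, c_2=-1.

x(t) = e^(2t)sin(4t) + 3e^(2t)cos(4t), y(t) = e^(2t)sin(4t) + e^(2t)cos(4t)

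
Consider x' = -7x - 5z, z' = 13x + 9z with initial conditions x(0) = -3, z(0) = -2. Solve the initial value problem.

x(t) = 34e^(t)sin(t) - 3e^(t)cos(t), z(t) = -55e^(t)sin(t) - 2e^(t)cos(t)

Coefficient matrix A = [[-7, -5], [13, 9]].
Characteristic polynomial det(A - λI) = λ^2 - 2λ + 2 = 0.
Eigenvalues λ = 1 ± i (complex conjugate pair).
For λ=1+i: an eigenvector is (2,-3) - i(-1,2) = (2 + i, -3 - 2i).
A real fundamental pair from Re and Im of e^((1+i)t)v: X_1 = e^(t)(cos(t)·(2,-3) + sin(t)·(-1,2)), X_2 = e^(t)(sin(t)·(2,-3) - cos(t)·(-1,2)).
General solution: K_1X_1 + K_2X_2.
Applying x(0)=-3, z(0)=-2 gives K_1=-8, K_2=13.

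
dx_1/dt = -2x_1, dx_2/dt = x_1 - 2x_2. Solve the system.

x_1(t) = K_2e^(-2t), x_2(t) = K_1e^(-2t) + K_2te^(-2t) - 2K_2e^(-2t)

Coefficient matrix A = [[-2, 0], [1, -2]].
Characteristic polynomial det(A - λI) = λ^2 + 4λ + 4 = 0.
Single eigenvalue λ = -2 with algebraic multiplicity 2.
Eigenvector v = (0,1); generalized eigenvector w with (A-λI)w=v is (1,-2).
General solution: e^(-2t)[K_1·v + K_2·(t·v + w)].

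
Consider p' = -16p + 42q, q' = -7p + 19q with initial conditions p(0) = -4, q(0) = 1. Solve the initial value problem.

Coefficient matrix A = [[-16, 42], [-7, 19]].
Characteristic polynomial det(A - λI) = λ^2 - 3λ - 10 = 0.
Eigenvalues λ = 5, -2.
For λ=5: (A-λI) row 1 is [-21, 42], so an eigenvector is (2, 1).
For λ=-2: (A-λI) row 1 is [-14, 42], so an eigenvector is (3, 1).
General solution: K_1e^(5t)(2,1) + K_2e^(-2t)(3,1).
Applying p(0)=-4, q(0)=1 gives K_1=7, K_2=-6.

p(t) = 14e^(5t) - 18e^(-2t), q(t) = 7e^(5t) - 6e^(-2t)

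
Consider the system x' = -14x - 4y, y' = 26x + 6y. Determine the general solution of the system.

Coefficient matrix A = [[-14, -4], [26, 6]].
Characteristic polynomial det(A - λI) = λ^2 + 8λ + 20 = 0.
Eigenvalues λ = -4 ± 2i (complex conjugate pair).
For λ=-4+2i: an eigenvector is (-1,3) - i(-1,2) = (-1 + i, 3 - 2i).
A real fundamental pair from Re and Im of e^((-4+2i)t)v: X_1 = e^(-4t)(cos(2t)·(-1,3) + sin(2t)·(-1,2)), X_2 = e^(-4t)(sin(2t)·(-1,3) - cos(2t)·(-1,2)).
General solution: c_1X_1 + c_2X_2.

x(t) = -c_1e^(-4t)sin(2t) - c_1e^(-4t)cos(2t) - c_2e^(-4t)sin(2t) + c_2e^(-4t)cos(2t), y(t) = 2c_1e^(-4t)sin(2t) + 3c_1e^(-4t)cos(2t) + 3c_2e^(-4t)sin(2t) - 2c_2e^(-4t)cos(2t)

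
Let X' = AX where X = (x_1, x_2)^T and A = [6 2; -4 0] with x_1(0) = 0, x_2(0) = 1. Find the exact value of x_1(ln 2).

12

A = [[6,2],[-4,0]]; eigenvalues λ = 2, 4.
Eigenvectors: (1,-2) for λ=2, (1,-1) for λ=4.
From the initial condition, c_1 = -1, c_2 = 1.
x_1(ln 2) = (-1)(2^2)(1) + (1)(2^4)(1) = 12.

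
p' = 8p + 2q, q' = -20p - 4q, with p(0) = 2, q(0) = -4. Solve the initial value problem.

Coefficient matrix A = [[8, 2], [-20, -4]].
Characteristic polynomial det(A - λI) = λ^2 - 4λ + 8 = 0.
Eigenvalues λ = 2 ± 2i (complex conjugate pair).
For λ=2+2i: an eigenvector is (0,-1) - i(-1,3) = (0 + i, -1 - 3i).
A real fundamental pair from Re and Im of e^((2+2i)t)v: X_1 = e^(2t)(cos(2t)·(0,-1) + sin(2t)·(-1,3)), X_2 = e^(2t)(sin(2t)·(0,-1) - cos(2t)·(-1,3)).
General solution: c_1X_1 + c_2X_2.
Applying p(0)=2, q(0)=-4 gives c_1=-2, c_2=2.

p(t) = 2e^(2t)sin(2t) + 2e^(2t)cos(2t), q(t) = -8e^(2t)sin(2t) - 4e^(2t)cos(2t)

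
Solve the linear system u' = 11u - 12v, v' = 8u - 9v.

Coefficient matrix A = [[11, -12], [8, -9]].
Characteristic polynomial det(A - λI) = λ^2 - 2λ - 3 = 0.
Eigenvalues λ = 3, -1.
For λ=3: (A-λI) row 1 is [8, -12], so an eigenvector is (-3, -2).
For λ=-1: (A-λI) row 1 is [12, -12], so an eigenvector is (-1, -1).
General solution: C_1e^(3t)(-3,-2) + C_2e^(-t)(-1,-1).

u(t) = -3C_1e^(3t) - C_2e^(-t), v(t) = -2C_1e^(3t) - C_2e^(-t)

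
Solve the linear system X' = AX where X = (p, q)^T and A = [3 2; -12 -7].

p(t) = -C_1e^(-3t) + C_2e^(-t), q(t) = 3C_1e^(-3t) - 2C_2e^(-t)

Coefficient matrix A = [[3, 2], [-12, -7]].
Characteristic polynomial det(A - λI) = λ^2 + 4λ + 3 = 0.
Eigenvalues λ = -3, -1.
For λ=-3: (A-λI) row 1 is [6, 2], so an eigenvector is (-1, 3).
For λ=-1: (A-λI) row 1 is [4, 2], so an eigenvector is (1, -2).
General solution: C_1e^(-3t)(-1,3) + C_2e^(-t)(1,-2).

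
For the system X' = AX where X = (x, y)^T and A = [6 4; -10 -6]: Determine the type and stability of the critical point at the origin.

A = [[6,4],[-10,-6]]; det(A-λI) = λ^2 + 4.
λ = 0 ± 2i: zero real part.

center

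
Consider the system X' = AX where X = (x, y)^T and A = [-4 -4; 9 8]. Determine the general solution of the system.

x(t) = 2c_1e^(2t) + 2c_2te^(2t) + c_2e^(2t), y(t) = -3c_1e^(2t) - 3c_2te^(2t) - 2c_2e^(2t)

Coefficient matrix A = [[-4, -4], [9, 8]].
Characteristic polynomial det(A - λI) = λ^2 - 4λ + 4 = 0.
Single eigenvalue λ = 2 with algebraic multiplicity 2.
Eigenvector v = (2,-3); generalized eigenvector w with (A-λI)w=v is (1,-2).
General solution: e^(2t)[c_1·v + c_2·(t·v + w)].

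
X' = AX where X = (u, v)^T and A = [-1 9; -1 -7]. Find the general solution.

Coefficient matrix A = [[-1, 9], [-1, -7]].
Characteristic polynomial det(A - λI) = λ^2 + 8λ + 16 = 0.
Single eigenvalue λ = -4 with algebraic multiplicity 2.
Eigenvector v = (3,-1); generalized eigenvector w with (A-λI)w=v is (-2,1).
General solution: e^(-4t)[c_1·v + c_2·(t·v + w)].

u(t) = 3c_1e^(-4t) + 3c_2te^(-4t) - 2c_2e^(-4t), v(t) = -c_1e^(-4t) - c_2te^(-4t) + c_2e^(-4t)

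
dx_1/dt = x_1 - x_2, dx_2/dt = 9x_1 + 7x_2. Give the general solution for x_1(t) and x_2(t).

x_1(t) = -K_1e^(4t) - K_2te^(4t), x_2(t) = 3K_1e^(4t) + 3K_2te^(4t) + K_2e^(4t)

Coefficient matrix A = [[1, -1], [9, 7]].
Characteristic polynomial det(A - λI) = λ^2 - 8λ + 16 = 0.
Single eigenvalue λ = 4 with algebraic multiplicity 2.
Eigenvector v = (-1,3); generalized eigenvector w with (A-λI)w=v is (0,1).
General solution: e^(4t)[K_1·v + K_2·(t·v + w)].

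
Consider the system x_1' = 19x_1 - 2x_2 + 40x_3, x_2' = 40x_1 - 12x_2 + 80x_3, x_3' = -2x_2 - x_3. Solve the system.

Coefficient matrix A = [[19, -2, 40], [40, -12, 80], [0, -2, -1]].
det(A - λI) = 0 gives eigenvalues λ = 3, -1, 4.
For λ=3: eigenvector (-11,-8,4).
For λ=-1: eigenvector (-2,0,1).
For λ=4: eigenvector (6,5,-2).
General solution: K_1e^(3t)(-11,-8,4) + K_2e^(-t)(-2,0,1) + K_3e^(4t)(6,5,-2).

x_1(t) = -11K_1e^(3t) - 2K_2e^(-t) + 6K_3e^(4t), x_2(t) = -8K_1e^(3t) + 5K_3e^(4t), x_3(t) = 4K_1e^(3t) + K_2e^(-t) - 2K_3e^(4t)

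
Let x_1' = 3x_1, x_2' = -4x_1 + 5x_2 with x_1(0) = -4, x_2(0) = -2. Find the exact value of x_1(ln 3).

A = [[3,0],[-4,5]]; eigenvalues λ = 5, 3.
Eigenvectors: (0,1) for λ=5, (-1,-2) for λ=3.
From the initial condition, c_1 = 6, c_2 = 4.
x_1(ln 3) = (6)(3^5)(0) + (4)(3^3)(-1) = -108.

-108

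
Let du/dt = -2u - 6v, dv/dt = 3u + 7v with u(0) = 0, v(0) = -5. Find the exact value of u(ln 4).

2520

A = [[-2,-6],[3,7]]; eigenvalues λ = 4, 1.
Eigenvectors: (1,-1) for λ=4, (2,-1) for λ=1.
From the initial condition, c_1 = 10, c_2 = -5.
u(ln 4) = (10)(4^4)(1) + (-5)(4^1)(2) = 2520.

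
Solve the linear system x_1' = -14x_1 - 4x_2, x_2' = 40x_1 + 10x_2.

x_1(t) = -C_1e^(-2t)sin(4t) + C_2e^(-2t)cos(4t), x_2(t) = 3C_1e^(-2t)sin(4t) + C_1e^(-2t)cos(4t) + C_2e^(-2t)sin(4t) - 3C_2e^(-2t)cos(4t)

Coefficient matrix A = [[-14, -4], [40, 10]].
Characteristic polynomial det(A - λI) = λ^2 + 4λ + 20 = 0.
Eigenvalues λ = -2 ± 4i (complex conjugate pair).
For λ=-2+4i: an eigenvector is (0,1) - i(-1,3) = (0 + i, 1 - 3i).
A real fundamental pair from Re and Im of e^((-2+4i)t)v: X_1 = e^(-2t)(cos(4t)·(0,1) + sin(4t)·(-1,3)), X_2 = e^(-2t)(sin(4t)·(0,1) - cos(4t)·(-1,3)).
General solution: C_1X_1 + C_2X_2.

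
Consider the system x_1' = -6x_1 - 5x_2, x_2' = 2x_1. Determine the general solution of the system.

x_1(t) = -2c_1e^(-3t)sin(t) - c_1e^(-3t)cos(t) - c_2e^(-3t)sin(t) + 2c_2e^(-3t)cos(t), x_2(t) = c_1e^(-3t)sin(t) + c_1e^(-3t)cos(t) + c_2e^(-3t)sin(t) - c_2e^(-3t)cos(t)

Coefficient matrix A = [[-6, -5], [2, 0]].
Characteristic polynomial det(A - λI) = λ^2 + 6λ + 10 = 0.
Eigenvalues λ = -3 ± i (complex conjugate pair).
For λ=-3+i: an eigenvector is (-1,1) - i(-2,1) = (-1 + 2i, 1 - i).
A real fundamental pair from Re and Im of e^((-3+i)t)v: X_1 = e^(-3t)(cos(t)·(-1,1) + sin(t)·(-2,1)), X_2 = e^(-3t)(sin(t)·(-1,1) - cos(t)·(-2,1)).
General solution: c_1X_1 + c_2X_2.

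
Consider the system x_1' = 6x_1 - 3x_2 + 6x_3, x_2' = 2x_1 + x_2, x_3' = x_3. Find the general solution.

x_1(t) = c_2e^(3t) + 3c_3e^(4t), x_2(t) = 2c_1e^(t) + c_2e^(3t) + 2c_3e^(4t), x_3(t) = c_1e^(t)

Coefficient matrix A = [[6, -3, 6], [2, 1, 0], [0, 0, 1]].
det(A - λI) = 0 gives eigenvalues λ = 1, 3, 4.
For λ=1: eigenvector (0,2,1).
For λ=3: eigenvector (1,1,0).
For λ=4: eigenvector (3,2,0).
General solution: c_1e^(t)(0,2,1) + c_2e^(3t)(1,1,0) + c_3e^(4t)(3,2,0).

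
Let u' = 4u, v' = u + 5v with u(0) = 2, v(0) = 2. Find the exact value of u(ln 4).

A = [[4,0],[1,5]]; eigenvalues λ = 4, 5.
Eigenvectors: (-1,1) for λ=4, (0,1) for λ=5.
From the initial condition, c_1 = -2, c_2 = 4.
u(ln 4) = (-2)(4^4)(-1) + (4)(4^5)(0) = 512.

512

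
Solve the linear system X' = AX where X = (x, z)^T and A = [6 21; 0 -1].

Coefficient matrix A = [[6, 21], [0, -1]].
Characteristic polynomial det(A - λI) = λ^2 - 5λ - 6 = 0.
Eigenvalues λ = -1, 6.
For λ=-1: (A-λI) row 1 is [7, 21], so an eigenvector is (-3, 1).
For λ=6: (A-λI) row 1 is [0, 21], so an eigenvector is (1, 0).
General solution: c_1e^(-t)(-3,1) + c_2e^(6t)(1,0).

x(t) = -3c_1e^(-t) + c_2e^(6t), z(t) = c_1e^(-t)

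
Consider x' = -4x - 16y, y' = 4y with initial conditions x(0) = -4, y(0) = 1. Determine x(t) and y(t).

x(t) = -2e^(4t) - 2e^(-4t), y(t) = e^(4t)

Coefficient matrix A = [[-4, -16], [0, 4]].
Characteristic polynomial det(A - λI) = λ^2 - 16 = 0.
Eigenvalues λ = -4, 4.
For λ=-4: (A-λI) row 1 is [0, -16], so an eigenvector is (-1, 0).
For λ=4: (A-λI) row 1 is [-8, -16], so an eigenvector is (-2, 1).
General solution: C_1e^(-4t)(-1,0) + C_2e^(4t)(-2,1).
Applying x(0)=-4, y(0)=1 gives C_1=2, C_2=1.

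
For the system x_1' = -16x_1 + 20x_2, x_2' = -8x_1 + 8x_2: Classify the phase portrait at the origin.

A = [[-16,20],[-8,8]]; det(A-λI) = λ^2 + 8λ + 32.
λ = -4 ± 4i: negative real part.

stable spiral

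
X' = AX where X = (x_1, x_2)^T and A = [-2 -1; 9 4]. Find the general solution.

x_1(t) = -c_1e^(t) - c_2te^(t) + c_2e^(t), x_2(t) = 3c_1e^(t) + 3c_2te^(t) - 2c_2e^(t)

Coefficient matrix A = [[-2, -1], [9, 4]].
Characteristic polynomial det(A - λI) = λ^2 - 2λ + 1 = 0.
Single eigenvalue λ = 1 with algebraic multiplicity 2.
Eigenvector v = (-1,3); generalized eigenvector w with (A-λI)w=v is (1,-2).
General solution: e^(t)[c_1·v + c_2·(t·v + w)].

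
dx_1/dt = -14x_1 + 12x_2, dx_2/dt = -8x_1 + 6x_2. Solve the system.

x_1(t) = 3C_1e^(-6t) - C_2e^(-2t), x_2(t) = 2C_1e^(-6t) - C_2e^(-2t)

Coefficient matrix A = [[-14, 12], [-8, 6]].
Characteristic polynomial det(A - λI) = λ^2 + 8λ + 12 = 0.
Eigenvalues λ = -6, -2.
For λ=-6: (A-λI) row 1 is [-8, 12], so an eigenvector is (3, 2).
For λ=-2: (A-λI) row 1 is [-12, 12], so an eigenvector is (-1, -1).
General solution: C_1e^(-6t)(3,2) + C_2e^(-2t)(-1,-1).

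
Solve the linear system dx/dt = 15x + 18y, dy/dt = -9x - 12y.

Coefficient matrix A = [[15, 18], [-9, -12]].
Characteristic polynomial det(A - λI) = λ^2 - 3λ - 18 = 0.
Eigenvalues λ = 6, -3.
For λ=6: (A-λI) row 1 is [9, 18], so an eigenvector is (-2, 1).
For λ=-3: (A-λI) row 1 is [18, 18], so an eigenvector is (1, -1).
General solution: c_1e^(6t)(-2,1) + c_2e^(-3t)(1,-1).

x(t) = -2c_1e^(6t) + c_2e^(-3t), y(t) = c_1e^(6t) - c_2e^(-3t)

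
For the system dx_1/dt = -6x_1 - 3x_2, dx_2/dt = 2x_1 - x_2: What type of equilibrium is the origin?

stable node

A = [[-6,-3],[2,-1]]; det(A-λI) = λ^2 + 7λ + 12.
λ = -4, -3: both negative.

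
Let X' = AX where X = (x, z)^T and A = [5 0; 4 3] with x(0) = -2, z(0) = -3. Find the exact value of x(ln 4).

-2048

A = [[5,0],[4,3]]; eigenvalues λ = 5, 3.
Eigenvectors: (1,2) for λ=5, (0,1) for λ=3.
From the initial condition, c_1 = -2, c_2 = 1.
x(ln 4) = (-2)(4^5)(1) + (1)(4^3)(0) = -2048.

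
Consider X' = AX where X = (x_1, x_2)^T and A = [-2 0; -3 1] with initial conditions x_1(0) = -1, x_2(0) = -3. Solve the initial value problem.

x_1(t) = -e^(-2t), x_2(t) = -2e^(t) - e^(-2t)

Coefficient matrix A = [[-2, 0], [-3, 1]].
Characteristic polynomial det(A - λI) = λ^2 + λ - 2 = 0.
Eigenvalues λ = -2, 1.
For λ=-2: (A-λI) row 2 is [-3, 3], so an eigenvector is (-1, -1).
For λ=1: (A-λI) row 1 is [-3, 0], so an eigenvector is (0, 1).
General solution: c_1e^(-2t)(-1,-1) + c_2e^(t)(0,1).
Applying x_1(0)=-1, x_2(0)=-3 gives c_1=1, c_2=-2.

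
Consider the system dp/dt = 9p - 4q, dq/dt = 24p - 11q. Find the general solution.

p(t) = K_1e^(-3t) - K_2e^(t), q(t) = 3K_1e^(-3t) - 2K_2e^(t)

Coefficient matrix A = [[9, -4], [24, -11]].
Characteristic polynomial det(A - λI) = λ^2 + 2λ - 3 = 0.
Eigenvalues λ = -3, 1.
For λ=-3: (A-λI) row 1 is [12, -4], so an eigenvector is (1, 3).
For λ=1: (A-λI) row 1 is [8, -4], so an eigenvector is (-1, -2).
General solution: K_1e^(-3t)(1,3) + K_2e^(t)(-1,-2).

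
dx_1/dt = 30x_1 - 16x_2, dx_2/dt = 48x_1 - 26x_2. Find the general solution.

x_1(t) = C_1e^(-2t) - 2C_2e^(6t), x_2(t) = 2C_1e^(-2t) - 3C_2e^(6t)

Coefficient matrix A = [[30, -16], [48, -26]].
Characteristic polynomial det(A - λI) = λ^2 - 4λ - 12 = 0.
Eigenvalues λ = -2, 6.
For λ=-2: (A-λI) row 1 is [32, -16], so an eigenvector is (1, 2).
For λ=6: (A-λI) row 1 is [24, -16], so an eigenvector is (-2, -3).
General solution: C_1e^(-2t)(1,2) + C_2e^(6t)(-2,-3).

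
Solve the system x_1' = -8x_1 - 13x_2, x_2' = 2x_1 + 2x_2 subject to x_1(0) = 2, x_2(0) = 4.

x_1(t) = -62e^(-3t)sin(t) + 2e^(-3t)cos(t), x_2(t) = 24e^(-3t)sin(t) + 4e^(-3t)cos(t)

Coefficient matrix A = [[-8, -13], [2, 2]].
Characteristic polynomial det(A - λI) = λ^2 + 6λ + 10 = 0.
Eigenvalues λ = -3 ± i (complex conjugate pair).
For λ=-3+i: an eigenvector is (3,-1) - i(-2,1) = (3 + 2i, -1 - i).
A real fundamental pair from Re and Im of e^((-3+i)t)v: X_1 = e^(-3t)(cos(t)·(3,-1) + sin(t)·(-2,1)), X_2 = e^(-3t)(sin(t)·(3,-1) - cos(t)·(-2,1)).
General solution: c_1X_1 + c_2X_2.
Applying x_1(0)=2, x_2(0)=4 gives c_1=10, c_2=-14.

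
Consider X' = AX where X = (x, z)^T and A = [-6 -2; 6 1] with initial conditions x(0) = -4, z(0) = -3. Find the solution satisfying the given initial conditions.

Coefficient matrix A = [[-6, -2], [6, 1]].
Characteristic polynomial det(A - λI) = λ^2 + 5λ + 6 = 0.
Eigenvalues λ = -3, -2.
For λ=-3: (A-λI) row 1 is [-3, -2], so an eigenvector is (2, -3).
For λ=-2: (A-λI) row 1 is [-4, -2], so an eigenvector is (1, -2).
General solution: K_1e^(-3t)(2,-3) + K_2e^(-2t)(1,-2).
Applying x(0)=-4, z(0)=-3 gives K_1=-11, K_2=18.

x(t) = 18e^(-2t) - 22e^(-3t), z(t) = -36e^(-2t) + 33e^(-3t)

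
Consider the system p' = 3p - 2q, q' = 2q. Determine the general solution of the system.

Coefficient matrix A = [[3, -2], [0, 2]].
Characteristic polynomial det(A - λI) = λ^2 - 5λ + 6 = 0.
Eigenvalues λ = 2, 3.
For λ=2: (A-λI) row 1 is [1, -2], so an eigenvector is (2, 1).
For λ=3: (A-λI) row 1 is [0, -2], so an eigenvector is (1, 0).
General solution: K_1e^(2t)(2,1) + K_2e^(3t)(1,0).

p(t) = 2K_1e^(2t) + K_2e^(3t), q(t) = K_1e^(2t)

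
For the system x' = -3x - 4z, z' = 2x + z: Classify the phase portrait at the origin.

stable spiral

A = [[-3,-4],[2,1]]; det(A-λI) = λ^2 + 2λ + 5.
λ = -1 ± 2i: negative real part.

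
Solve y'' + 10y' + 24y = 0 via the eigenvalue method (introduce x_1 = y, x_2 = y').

y(t) = c_1e^(-4t) + c_2e^(-6t)

Let x_1 = y, x_2 = y'. Then x_1' = x_2 and x_2' = -24x_1 - 10x_2.
A = [[0,1],[-24,-10]]; det(A-λI) = λ^2 + 10λ + 24.
Eigenvalues λ = -4, -6 with eigenvectors (1,-4), (1,-6).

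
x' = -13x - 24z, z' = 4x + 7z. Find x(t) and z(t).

Coefficient matrix A = [[-13, -24], [4, 7]].
Characteristic polynomial det(A - λI) = λ^2 + 6λ + 5 = 0.
Eigenvalues λ = -5, -1.
For λ=-5: (A-λI) row 1 is [-8, -24], so an eigenvector is (3, -1).
For λ=-1: (A-λI) row 1 is [-12, -24], so an eigenvector is (-2, 1).
General solution: c_1e^(-5t)(3,-1) + c_2e^(-t)(-2,1).

x(t) = 3c_1e^(-5t) - 2c_2e^(-t), z(t) = -c_1e^(-5t) + c_2e^(-t)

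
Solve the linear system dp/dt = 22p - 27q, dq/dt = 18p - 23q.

Coefficient matrix A = [[22, -27], [18, -23]].
Characteristic polynomial det(A - λI) = λ^2 + λ - 20 = 0.
Eigenvalues λ = 4, -5.
For λ=4: (A-λI) row 1 is [18, -27], so an eigenvector is (3, 2).
For λ=-5: (A-λI) row 1 is [27, -27], so an eigenvector is (-1, -1).
General solution: c_1e^(4t)(3,2) + c_2e^(-5t)(-1,-1).

p(t) = 3c_1e^(4t) - c_2e^(-5t), q(t) = 2c_1e^(4t) - c_2e^(-5t)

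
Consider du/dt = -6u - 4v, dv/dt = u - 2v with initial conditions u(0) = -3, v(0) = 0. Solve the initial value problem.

Coefficient matrix A = [[-6, -4], [1, -2]].
Characteristic polynomial det(A - λI) = λ^2 + 8λ + 16 = 0.
Single eigenvalue λ = -4 with algebraic multiplicity 2.
Eigenvector v = (-2,1); generalized eigenvector w with (A-λI)w=v is (-3,2).
General solution: e^(-4t)[K_1·v + K_2·(t·v + w)].
Applying u(0)=-3, v(0)=0 gives K_1=6, K_2=-3.

u(t) = 6te^(-4t) - 3e^(-4t), v(t) = -3te^(-4t)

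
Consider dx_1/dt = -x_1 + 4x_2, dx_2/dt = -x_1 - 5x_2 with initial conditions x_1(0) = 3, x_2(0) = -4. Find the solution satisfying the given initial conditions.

Coefficient matrix A = [[-1, 4], [-1, -5]].
Characteristic polynomial det(A - λI) = λ^2 + 6λ + 9 = 0.
Single eigenvalue λ = -3 with algebraic multiplicity 2.
Eigenvector v = (2,-1); generalized eigenvector w with (A-λI)w=v is (1,0).
General solution: e^(-3t)[C_1·v + C_2·(t·v + w)].
Applying x_1(0)=3, x_2(0)=-4 gives C_1=4, C_2=-5.

x_1(t) = -10te^(-3t) + 3e^(-3t), x_2(t) = 5te^(-3t) - 4e^(-3t)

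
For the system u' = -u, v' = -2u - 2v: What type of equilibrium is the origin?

stable node

A = [[-1,0],[-2,-2]]; det(A-λI) = λ^2 + 3λ + 2.
λ = -2, -1: both negative.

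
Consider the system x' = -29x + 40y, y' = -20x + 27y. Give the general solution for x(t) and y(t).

Coefficient matrix A = [[-29, 40], [-20, 27]].
Characteristic polynomial det(A - λI) = λ^2 + 2λ + 17 = 0.
Eigenvalues λ = -1 ± 4i (complex conjugate pair).
For λ=-1+4i: an eigenvector is (1,1) - i(3,2) = (1 - 3i, 1 - 2i).
A real fundamental pair from Re and Im of e^((-1+4i)t)v: X_1 = e^(-t)(cos(4t)·(1,1) + sin(4t)·(3,2)), X_2 = e^(-t)(sin(4t)·(1,1) - cos(4t)·(3,2)).
General solution: c_1X_1 + c_2X_2.

x(t) = 3c_1e^(-t)sin(4t) + c_1e^(-t)cos(4t) + c_2e^(-t)sin(4t) - 3c_2e^(-t)cos(4t), y(t) = 2c_1e^(-t)sin(4t) + c_1e^(-t)cos(4t) + c_2e^(-t)sin(4t) - 2c_2e^(-t)cos(4t)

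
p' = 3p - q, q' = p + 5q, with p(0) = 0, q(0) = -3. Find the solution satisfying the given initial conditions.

Coefficient matrix A = [[3, -1], [1, 5]].
Characteristic polynomial det(A - λI) = λ^2 - 8λ + 16 = 0.
Single eigenvalue λ = 4 with algebraic multiplicity 2.
Eigenvector v = (1,-1); generalized eigenvector w with (A-λI)w=v is (-3,2).
General solution: e^(4t)[c_1·v + c_2·(t·v + w)].
Applying p(0)=0, q(0)=-3 gives c_1=9, c_2=3.

p(t) = 3te^(4t), q(t) = -3te^(4t) - 3e^(4t)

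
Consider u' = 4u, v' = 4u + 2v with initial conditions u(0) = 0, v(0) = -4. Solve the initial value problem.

u(t) = 0, v(t) = -4e^(2t)

Coefficient matrix A = [[4, 0], [4, 2]].
Characteristic polynomial det(A - λI) = λ^2 - 6λ + 8 = 0.
Eigenvalues λ = 2, 4.
For λ=2: (A-λI) row 1 is [2, 0], so an eigenvector is (0, -1).
For λ=4: (A-λI) row 2 is [4, -2], so an eigenvector is (-1, -2).
General solution: K_1e^(2t)(0,-1) + K_2e^(4t)(-1,-2).
Applying u(0)=0, v(0)=-4 gives K_1=4, K_2=0.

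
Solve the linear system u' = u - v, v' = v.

u(t) = C_1e^(t) + C_2te^(t) + 3C_2e^(t), v(t) = -C_2e^(t)

Coefficient matrix A = [[1, -1], [0, 1]].
Characteristic polynomial det(A - λI) = λ^2 - 2λ + 1 = 0.
Single eigenvalue λ = 1 with algebraic multiplicity 2.
Eigenvector v = (1,0); generalized eigenvector w with (A-λI)w=v is (3,-1).
General solution: e^(t)[C_1·v + C_2·(t·v + w)].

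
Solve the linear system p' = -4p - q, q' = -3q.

p(t) = C_1e^(-4t) - C_2e^(-3t), q(t) = C_2e^(-3t)

Coefficient matrix A = [[-4, -1], [0, -3]].
Characteristic polynomial det(A - λI) = λ^2 + 7λ + 12 = 0.
Eigenvalues λ = -4, -3.
For λ=-4: (A-λI) row 1 is [0, -1], so an eigenvector is (1, 0).
For λ=-3: (A-λI) row 1 is [-1, -1], so an eigenvector is (-1, 1).
General solution: C_1e^(-4t)(1,0) + C_2e^(-3t)(-1,1).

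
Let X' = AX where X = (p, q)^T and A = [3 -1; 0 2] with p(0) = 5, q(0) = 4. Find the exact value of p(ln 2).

24

A = [[3,-1],[0,2]]; eigenvalues λ = 2, 3.
Eigenvectors: (1,1) for λ=2, (-1,0) for λ=3.
From the initial condition, c_1 = 4, c_2 = -1.
p(ln 2) = (4)(2^2)(1) + (-1)(2^3)(-1) = 24.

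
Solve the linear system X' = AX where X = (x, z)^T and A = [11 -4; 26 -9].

Coefficient matrix A = [[11, -4], [26, -9]].
Characteristic polynomial det(A - λI) = λ^2 - 2λ + 5 = 0.
Eigenvalues λ = 1 ± 2i (complex conjugate pair).
For λ=1+2i: an eigenvector is (-1,-2) - i(-1,-3) = (-1 + i, -2 + 3i).
A real fundamental pair from Re and Im of e^((1+2i)t)v: X_1 = e^(t)(cos(2t)·(-1,-2) + sin(2t)·(-1,-3)), X_2 = e^(t)(sin(2t)·(-1,-2) - cos(2t)·(-1,-3)).
General solution: c_1X_1 + c_2X_2.

x(t) = -c_1e^(t)sin(2t) - c_1e^(t)cos(2t) - c_2e^(t)sin(2t) + c_2e^(t)cos(2t), z(t) = -3c_1e^(t)sin(2t) - 2c_1e^(t)cos(2t) - 2c_2e^(t)sin(2t) + 3c_2e^(t)cos(2t)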